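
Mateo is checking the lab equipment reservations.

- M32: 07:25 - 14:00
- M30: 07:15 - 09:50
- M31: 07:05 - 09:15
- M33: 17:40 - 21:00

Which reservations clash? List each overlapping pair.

Sorted by start: M31, M30, M32, M33.
M30 starts before M31 ends → M31 and M30 overlap.
M32 starts before M31 ends → M31 and M32 overlap.
M33 starts after M31 ends.
M32 starts before M30 ends → M30 and M32 overlap.
M33 starts after M30 ends.
M33 starts after M32 ends.

M30 & M31, M30 & M32, M31 & M32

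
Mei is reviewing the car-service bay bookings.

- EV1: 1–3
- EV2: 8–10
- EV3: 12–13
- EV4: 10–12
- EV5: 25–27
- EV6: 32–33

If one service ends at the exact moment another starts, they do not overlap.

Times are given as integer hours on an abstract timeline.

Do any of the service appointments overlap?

No

Two intervals overlap when each starts before the other ends.
Sorted by start: EV1, EV2, EV4, EV3, EV5, EV6.
EV2 starts after EV1 ends; EV1 is clear from here.
EV4 starts exactly when EV2 ends (back-to-back, no overlap); EV2 is clear from here.
EV3 starts exactly when EV4 ends (back-to-back, no overlap); EV4 is clear from here.
EV5 starts after EV3 ends; EV3 is clear from here.
EV6 starts after EV5 ends.
Every pair is clear; the schedule has no overlaps.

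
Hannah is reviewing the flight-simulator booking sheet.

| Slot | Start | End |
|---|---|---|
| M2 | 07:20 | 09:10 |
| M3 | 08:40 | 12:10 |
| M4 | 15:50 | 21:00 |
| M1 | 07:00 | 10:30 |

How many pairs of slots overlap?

3

Sorted by start: M1, M2, M3, M4.
M2 starts before M1 ends → M1 and M2 overlap.
M3 starts before M1 ends → M1 and M3 overlap.
M4 starts after M1 ends.
M3 starts before M2 ends → M2 and M3 overlap.
M4 starts after M2 ends.
M4 starts after M3 ends.
Overlapping pairs: M1 & M2, M1 & M3, M2 & M3 — 3 in total.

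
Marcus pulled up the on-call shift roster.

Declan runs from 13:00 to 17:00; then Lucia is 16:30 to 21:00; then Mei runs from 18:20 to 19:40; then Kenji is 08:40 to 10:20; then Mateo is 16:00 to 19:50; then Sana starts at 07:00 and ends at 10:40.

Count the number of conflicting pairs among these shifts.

6

Two intervals overlap when each starts before the other ends.
Sorted by start: Sana, Kenji, Declan, Mateo, Lucia, Mei.
Kenji starts before Sana ends → Sana and Kenji overlap.
Declan starts after Sana ends, so nothing later overlaps Sana either.
Declan starts after Kenji ends, so nothing later overlaps Kenji either.
Mateo starts before Declan ends → Declan and Mateo overlap.
Lucia starts before Declan ends → Declan and Lucia overlap.
Mei starts after Declan ends.
Lucia starts before Mateo ends → Mateo and Lucia overlap.
Mei starts before Mateo ends → Mateo and Mei overlap.
Mei starts before Lucia ends → Lucia and Mei overlap.
Overlapping pairs: Declan & Lucia, Declan & Mateo, Kenji & Sana, Lucia & Mateo, Lucia & Mei, Mateo & Mei — 6 in total.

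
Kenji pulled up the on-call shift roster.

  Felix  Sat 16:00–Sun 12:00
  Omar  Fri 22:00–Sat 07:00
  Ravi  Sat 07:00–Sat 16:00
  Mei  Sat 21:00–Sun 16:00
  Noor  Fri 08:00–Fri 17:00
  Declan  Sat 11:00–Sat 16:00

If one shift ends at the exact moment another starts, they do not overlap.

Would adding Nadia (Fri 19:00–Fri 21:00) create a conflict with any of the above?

Noor: ends Fri 17:00 at or before Nadia starts Fri 19:00 → clear.
Omar: starts Fri 22:00 at or after Nadia ends Fri 21:00 → clear.
Ravi: starts Sat 07:00 at or after Nadia ends Fri 21:00 → clear.
Declan: starts Sat 11:00 at or after Nadia ends Fri 21:00 → clear.
Felix: starts Sat 16:00 at or after Nadia ends Fri 21:00 → clear.
Mei: starts Sat 21:00 at or after Nadia ends Fri 21:00 → clear.

No — it doesn't clash with anything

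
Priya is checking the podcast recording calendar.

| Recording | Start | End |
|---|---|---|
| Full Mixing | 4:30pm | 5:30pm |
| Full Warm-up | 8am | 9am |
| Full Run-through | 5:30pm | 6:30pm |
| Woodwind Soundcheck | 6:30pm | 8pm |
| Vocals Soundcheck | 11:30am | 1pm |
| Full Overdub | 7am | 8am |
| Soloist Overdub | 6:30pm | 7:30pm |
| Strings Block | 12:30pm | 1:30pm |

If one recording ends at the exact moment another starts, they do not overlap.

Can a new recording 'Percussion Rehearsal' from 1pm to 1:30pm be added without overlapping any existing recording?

No — it overlaps Strings Block

Full Overdub: ends 8am at or before Percussion Rehearsal starts 1pm → clear.
Full Warm-up: ends 9am at or before Percussion Rehearsal starts 1pm → clear.
Vocals Soundcheck: ends 1pm at or before Percussion Rehearsal starts 1pm → clear.
Strings Block: starts 12:30pm before Percussion Rehearsal ends 1:30pm, and ends 1:30pm after Percussion Rehearsal starts 1pm → overlap.
Full Mixing: starts 4:30pm at or after Percussion Rehearsal ends 1:30pm → clear.
Full Run-through: starts 5:30pm at or after Percussion Rehearsal ends 1:30pm → clear.
Soloist Overdub: starts 6:30pm at or after Percussion Rehearsal ends 1:30pm → clear.
Woodwind Soundcheck: starts 6:30pm at or after Percussion Rehearsal ends 1:30pm → clear.
Percussion Rehearsal overlaps Strings Block.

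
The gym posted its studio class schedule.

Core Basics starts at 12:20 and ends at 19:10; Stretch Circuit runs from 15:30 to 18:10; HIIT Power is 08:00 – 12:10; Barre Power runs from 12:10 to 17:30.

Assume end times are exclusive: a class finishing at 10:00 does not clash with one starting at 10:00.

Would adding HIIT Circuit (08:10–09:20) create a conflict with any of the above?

HIIT Power: starts 08:00 before HIIT Circuit ends 09:20, and ends 12:10 after HIIT Circuit starts 08:10 → overlap.
Barre Power: starts 12:10 at or after HIIT Circuit ends 09:20 → clear.
Core Basics: starts 12:20 at or after HIIT Circuit ends 09:20 → clear.
Stretch Circuit: starts 15:30 at or after HIIT Circuit ends 09:20 → clear.
HIIT Circuit overlaps HIIT Power.

Yes — it overlaps HIIT Power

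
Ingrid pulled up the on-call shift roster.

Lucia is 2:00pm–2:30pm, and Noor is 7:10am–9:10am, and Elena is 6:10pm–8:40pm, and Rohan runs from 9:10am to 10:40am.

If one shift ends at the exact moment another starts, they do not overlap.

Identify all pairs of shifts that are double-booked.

Sorted by start: Noor, Rohan, Lucia, Elena.
Rohan starts exactly when Noor ends (back-to-back, no overlap), so nothing later overlaps Noor either.
Lucia starts after Rohan ends, so nothing later overlaps Rohan either.
Elena starts after Lucia ends.

no conflicts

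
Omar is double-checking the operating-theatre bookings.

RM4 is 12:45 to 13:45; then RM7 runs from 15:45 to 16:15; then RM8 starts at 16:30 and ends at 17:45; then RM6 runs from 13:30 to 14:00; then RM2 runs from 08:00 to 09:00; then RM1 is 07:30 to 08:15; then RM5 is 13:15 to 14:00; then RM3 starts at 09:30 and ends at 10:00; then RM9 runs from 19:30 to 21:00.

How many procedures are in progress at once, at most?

Walk through starts and ends in time order (an end at T is processed before a start at T):
07:30 start RM1 → 1
08:00 start RM2 → 2
08:15 end RM1 → 1
09:00 end RM2 → 0
09:30 start RM3 → 1
10:00 end RM3 → 0
12:45 start RM4 → 1
13:15 start RM5 → 2
13:30 start RM6 → 3
13:45 end RM4 → 2
14:00 end RM5 → 1
14:00 end RM6 → 0
15:45 start RM7 → 1
16:15 end RM7 → 0
16:30 start RM8 → 1
17:45 end RM8 → 0
19:30 start RM9 → 1
21:00 end RM9 → 0
Peak is 3, at 13:30 (RM4, RM5, RM6).

3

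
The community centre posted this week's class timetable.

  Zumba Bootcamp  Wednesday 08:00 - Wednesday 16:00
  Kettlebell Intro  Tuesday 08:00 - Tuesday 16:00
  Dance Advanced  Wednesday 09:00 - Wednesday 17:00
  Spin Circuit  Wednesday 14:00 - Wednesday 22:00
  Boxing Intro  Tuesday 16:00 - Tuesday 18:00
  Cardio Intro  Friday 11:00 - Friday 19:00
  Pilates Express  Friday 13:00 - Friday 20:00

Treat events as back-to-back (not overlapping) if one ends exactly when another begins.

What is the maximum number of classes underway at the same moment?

3

Sweep the timeline, counting +1 at each start and −1 at each end (ends before starts at a tie):
Tuesday 08:00 start Kettlebell Intro → 1
Tuesday 16:00 end Kettlebell Intro → 0
Tuesday 16:00 start Boxing Intro → 1
Tuesday 18:00 end Boxing Intro → 0
Wednesday 08:00 start Zumba Bootcamp → 1
Wednesday 09:00 start Dance Advanced → 2
Wednesday 14:00 start Spin Circuit → 3
Wednesday 16:00 end Zumba Bootcamp → 2
Wednesday 17:00 end Dance Advanced → 1
Wednesday 22:00 end Spin Circuit → 0
Friday 11:00 start Cardio Intro → 1
Friday 13:00 start Pilates Express → 2
Friday 19:00 end Cardio Intro → 1
Friday 20:00 end Pilates Express → 0
Peak is 3, at Wednesday 14:00 (Dance Advanced, Spin Circuit, Zumba Bootcamp).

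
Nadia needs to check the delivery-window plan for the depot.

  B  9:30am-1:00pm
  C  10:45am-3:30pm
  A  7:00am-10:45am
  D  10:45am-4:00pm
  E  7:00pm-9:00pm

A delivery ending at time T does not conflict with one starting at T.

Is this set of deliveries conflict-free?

Two intervals overlap when each starts before the other ends.
Sorted by start: A, B, C, D, E.
B starts before A ends → A and B overlap.
That's a conflict, so the schedule is not conflict-free.

No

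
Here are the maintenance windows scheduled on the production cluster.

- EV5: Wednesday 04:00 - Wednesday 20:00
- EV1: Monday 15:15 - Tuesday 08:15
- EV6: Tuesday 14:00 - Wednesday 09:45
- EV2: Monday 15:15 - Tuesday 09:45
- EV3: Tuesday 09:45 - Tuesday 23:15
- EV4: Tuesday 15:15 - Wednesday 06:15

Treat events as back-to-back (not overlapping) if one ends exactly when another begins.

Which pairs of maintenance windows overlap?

EV1 & EV2, EV3 & EV4, EV3 & EV6, EV4 & EV5, EV4 & EV6, EV5 & EV6

Sorted by start: EV1, EV2, EV3, EV6, EV4, EV5.
EV2 starts before EV1 ends → EV1 and EV2 overlap.
EV3 starts after EV1 ends — done with EV1.
EV3 starts exactly when EV2 ends (back-to-back, no overlap) — done with EV2.
EV6 starts before EV3 ends → EV3 and EV6 overlap.
EV4 starts before EV3 ends → EV3 and EV4 overlap.
EV5 starts after EV3 ends.
EV4 starts before EV6 ends → EV6 and EV4 overlap.
EV5 starts before EV6 ends → EV6 and EV5 overlap.
EV5 starts before EV4 ends → EV4 and EV5 overlap.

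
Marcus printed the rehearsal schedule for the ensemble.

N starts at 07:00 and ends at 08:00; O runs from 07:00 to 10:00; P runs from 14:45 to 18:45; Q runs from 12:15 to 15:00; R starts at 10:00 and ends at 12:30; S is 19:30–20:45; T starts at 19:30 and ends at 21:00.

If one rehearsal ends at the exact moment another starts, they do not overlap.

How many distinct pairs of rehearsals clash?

Check each pair: they overlap iff neither finishes before the other starts.
Sorted by start: N, O, R, Q, P, S, T.
O starts before N ends → N and O overlap.
R starts after N ends, so nothing later overlaps N either.
R starts exactly when O ends (back-to-back, no overlap), so nothing later overlaps O either.
Q starts before R ends → R and Q overlap.
P starts after R ends, so nothing later overlaps R either.
P starts before Q ends → Q and P overlap.
S starts after Q ends, so nothing later overlaps Q either.
S starts after P ends, so nothing later overlaps P either.
T starts before S ends → S and T overlap.
Overlapping pairs: N & O, P & Q, Q & R, S & T — 4 in total.

4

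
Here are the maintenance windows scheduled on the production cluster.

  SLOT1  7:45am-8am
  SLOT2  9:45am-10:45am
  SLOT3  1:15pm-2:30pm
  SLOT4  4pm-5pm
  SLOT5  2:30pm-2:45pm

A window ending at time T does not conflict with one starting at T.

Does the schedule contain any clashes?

Sorted by start: SLOT1, SLOT2, SLOT3, SLOT5, SLOT4.
SLOT2 starts after SLOT1 ends — done with SLOT1.
SLOT3 starts after SLOT2 ends — done with SLOT2.
SLOT5 starts exactly when SLOT3 ends (back-to-back, no overlap) — done with SLOT3.
SLOT4 starts after SLOT5 ends.
Every pair is clear; the schedule has no overlaps.

No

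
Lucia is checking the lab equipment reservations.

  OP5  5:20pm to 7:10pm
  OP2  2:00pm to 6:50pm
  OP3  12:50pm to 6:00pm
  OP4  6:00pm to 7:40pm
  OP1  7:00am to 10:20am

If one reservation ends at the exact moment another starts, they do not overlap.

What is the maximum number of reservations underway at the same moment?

3

Sort all start/end points and keep a running count:
7:00am start OP1 → 1
10:20am end OP1 → 0
12:50pm start OP3 → 1
2:00pm start OP2 → 2
5:20pm start OP5 → 3
6:00pm end OP3 → 2
6:00pm start OP4 → 3
6:50pm end OP2 → 2
7:10pm end OP5 → 1
7:40pm end OP4 → 0
Peak is 3, at 5:20pm (OP2, OP3, OP5).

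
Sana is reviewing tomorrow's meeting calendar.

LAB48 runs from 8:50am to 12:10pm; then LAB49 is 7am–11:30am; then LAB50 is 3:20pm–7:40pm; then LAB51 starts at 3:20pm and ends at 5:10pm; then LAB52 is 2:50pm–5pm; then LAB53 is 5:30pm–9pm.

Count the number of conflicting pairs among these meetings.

Sorted by start: LAB49, LAB48, LAB52, LAB50, LAB51, LAB53.
LAB48 starts before LAB49 ends → LAB49 and LAB48 overlap.
LAB52 starts after LAB49 ends — done with LAB49.
LAB52 starts after LAB48 ends — done with LAB48.
LAB50 starts before LAB52 ends → LAB52 and LAB50 overlap.
LAB51 starts before LAB52 ends → LAB52 and LAB51 overlap.
LAB53 starts after LAB52 ends.
LAB51 starts before LAB50 ends → LAB50 and LAB51 overlap.
LAB53 starts before LAB50 ends → LAB50 and LAB53 overlap.
LAB53 starts after LAB51 ends.
Overlapping pairs: LAB48 & LAB49, LAB50 & LAB51, LAB50 & LAB52, LAB50 & LAB53, LAB51 & LAB52 — 5 in total.

5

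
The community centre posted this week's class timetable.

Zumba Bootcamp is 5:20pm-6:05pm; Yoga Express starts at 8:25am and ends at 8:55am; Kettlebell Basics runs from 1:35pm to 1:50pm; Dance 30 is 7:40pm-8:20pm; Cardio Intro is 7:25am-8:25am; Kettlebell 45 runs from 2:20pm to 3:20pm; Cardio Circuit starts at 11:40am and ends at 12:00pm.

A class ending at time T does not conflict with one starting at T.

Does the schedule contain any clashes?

Check each pair: they overlap iff neither finishes before the other starts.
Sorted by start: Cardio Intro, Yoga Express, Cardio Circuit, Kettlebell Basics, Kettlebell 45, Zumba Bootcamp, Dance 30.
Yoga Express starts exactly when Cardio Intro ends (back-to-back, no overlap); Cardio Intro is clear from here.
Cardio Circuit starts after Yoga Express ends; Yoga Express is clear from here.
Kettlebell Basics starts after Cardio Circuit ends; Cardio Circuit is clear from here.
Kettlebell 45 starts after Kettlebell Basics ends; Kettlebell Basics is clear from here.
Zumba Bootcamp starts after Kettlebell 45 ends; Kettlebell 45 is clear from here.
Dance 30 starts after Zumba Bootcamp ends.
Every pair is clear; the schedule has no overlaps.

No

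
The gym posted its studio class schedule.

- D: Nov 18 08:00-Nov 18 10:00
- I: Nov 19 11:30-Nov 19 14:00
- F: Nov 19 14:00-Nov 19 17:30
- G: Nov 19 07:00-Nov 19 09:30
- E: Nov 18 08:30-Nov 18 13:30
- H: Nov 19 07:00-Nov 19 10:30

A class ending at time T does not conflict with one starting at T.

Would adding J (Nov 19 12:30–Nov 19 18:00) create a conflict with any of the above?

D: ends Nov 18 10:00 at or before J starts Nov 19 12:30 → clear.
E: ends Nov 18 13:30 at or before J starts Nov 19 12:30 → clear.
G: ends Nov 19 09:30 at or before J starts Nov 19 12:30 → clear.
H: ends Nov 19 10:30 at or before J starts Nov 19 12:30 → clear.
I: starts Nov 19 11:30 before J ends Nov 19 18:00, and ends Nov 19 14:00 after J starts Nov 19 12:30 → overlap.
F: starts Nov 19 14:00 before J ends Nov 19 18:00, and ends Nov 19 17:30 after J starts Nov 19 12:30 → overlap.
J overlaps F, I.

Yes — it overlaps F, I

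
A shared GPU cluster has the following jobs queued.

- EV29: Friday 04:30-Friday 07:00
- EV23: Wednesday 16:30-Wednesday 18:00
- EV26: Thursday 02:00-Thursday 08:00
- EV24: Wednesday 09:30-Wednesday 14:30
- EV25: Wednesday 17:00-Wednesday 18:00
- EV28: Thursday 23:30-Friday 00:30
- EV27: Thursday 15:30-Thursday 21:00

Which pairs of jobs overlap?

EV23 & EV25

Sorted by start: EV24, EV23, EV25, EV26, EV27, EV28, EV29.
EV23 starts after EV24 ends, so EV24 has no further overlaps.
EV25 starts before EV23 ends → EV23 and EV25 overlap.
EV26 starts after EV23 ends, so EV23 has no further overlaps.
EV26 starts after EV25 ends, so EV25 has no further overlaps.
EV27 starts after EV26 ends, so EV26 has no further overlaps.
EV28 starts after EV27 ends, so EV27 has no further overlaps.
EV29 starts after EV28 ends.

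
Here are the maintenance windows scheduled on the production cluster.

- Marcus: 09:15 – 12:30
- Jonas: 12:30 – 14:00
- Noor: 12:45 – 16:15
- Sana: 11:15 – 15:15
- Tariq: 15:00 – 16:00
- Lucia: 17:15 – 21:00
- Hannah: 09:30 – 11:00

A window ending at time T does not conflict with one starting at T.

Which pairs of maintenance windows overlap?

Check each pair: they overlap iff neither finishes before the other starts.
Sorted by start: Marcus, Hannah, Sana, Jonas, Noor, Tariq, Lucia.
Hannah starts before Marcus ends → Marcus and Hannah overlap.
Sana starts before Marcus ends → Marcus and Sana overlap.
Jonas starts exactly when Marcus ends (back-to-back, no overlap) — done with Marcus.
Sana starts after Hannah ends — done with Hannah.
Jonas starts before Sana ends → Sana and Jonas overlap.
Noor starts before Sana ends → Sana and Noor overlap.
Tariq starts before Sana ends → Sana and Tariq overlap.
Lucia starts after Sana ends.
Noor starts before Jonas ends → Jonas and Noor overlap.
Tariq starts after Jonas ends — done with Jonas.
Tariq starts before Noor ends → Noor and Tariq overlap.
Lucia starts after Noor ends.
Lucia starts after Tariq ends.

Hannah & Marcus, Jonas & Noor, Jonas & Sana, Marcus & Sana, Noor & Sana, Noor & Tariq, Sana & Tariq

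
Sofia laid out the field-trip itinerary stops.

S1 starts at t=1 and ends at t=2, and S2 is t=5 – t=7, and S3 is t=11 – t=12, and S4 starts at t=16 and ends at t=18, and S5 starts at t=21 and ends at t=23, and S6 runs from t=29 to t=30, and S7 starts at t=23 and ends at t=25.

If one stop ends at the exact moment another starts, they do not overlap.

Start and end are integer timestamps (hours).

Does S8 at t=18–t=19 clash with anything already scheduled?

No — it doesn't clash with anything

S1: ends t=2 at or before S8 starts t=18 → clear.
S2: ends t=7 at or before S8 starts t=18 → clear.
S3: ends t=12 at or before S8 starts t=18 → clear.
S4: ends t=18 at or before S8 starts t=18 → clear.
S5: starts t=21 at or after S8 ends t=19 → clear.
S7: starts t=23 at or after S8 ends t=19 → clear.
S6: starts t=29 at or after S8 ends t=19 → clear.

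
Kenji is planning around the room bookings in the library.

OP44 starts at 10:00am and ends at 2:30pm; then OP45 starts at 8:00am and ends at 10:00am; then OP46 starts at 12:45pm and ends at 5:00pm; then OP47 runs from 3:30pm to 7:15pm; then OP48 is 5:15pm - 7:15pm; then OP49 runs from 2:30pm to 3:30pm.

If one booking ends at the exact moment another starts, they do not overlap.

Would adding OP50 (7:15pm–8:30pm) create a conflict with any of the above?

No — it doesn't clash with anything

OP45: ends 10:00am at or before OP50 starts 7:15pm → clear.
OP44: ends 2:30pm at or before OP50 starts 7:15pm → clear.
OP46: ends 5:00pm at or before OP50 starts 7:15pm → clear.
OP49: ends 3:30pm at or before OP50 starts 7:15pm → clear.
OP47: ends 7:15pm at or before OP50 starts 7:15pm → clear.
OP48: ends 7:15pm at or before OP50 starts 7:15pm → clear.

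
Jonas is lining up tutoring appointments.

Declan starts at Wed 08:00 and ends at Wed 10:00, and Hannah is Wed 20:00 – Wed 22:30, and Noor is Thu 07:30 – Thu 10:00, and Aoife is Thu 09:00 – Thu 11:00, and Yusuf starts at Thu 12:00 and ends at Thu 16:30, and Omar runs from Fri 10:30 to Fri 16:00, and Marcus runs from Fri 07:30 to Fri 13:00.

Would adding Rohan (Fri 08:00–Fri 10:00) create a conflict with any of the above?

Yes — it overlaps Marcus

Declan: ends Wed 10:00 at or before Rohan starts Fri 08:00 → clear.
Hannah: ends Wed 22:30 at or before Rohan starts Fri 08:00 → clear.
Noor: ends Thu 10:00 at or before Rohan starts Fri 08:00 → clear.
Aoife: ends Thu 11:00 at or before Rohan starts Fri 08:00 → clear.
Yusuf: ends Thu 16:30 at or before Rohan starts Fri 08:00 → clear.
Marcus: starts Fri 07:30 before Rohan ends Fri 10:00, and ends Fri 13:00 after Rohan starts Fri 08:00 → overlap.
Omar: starts Fri 10:30 at or after Rohan ends Fri 10:00 → clear.
Rohan overlaps Marcus.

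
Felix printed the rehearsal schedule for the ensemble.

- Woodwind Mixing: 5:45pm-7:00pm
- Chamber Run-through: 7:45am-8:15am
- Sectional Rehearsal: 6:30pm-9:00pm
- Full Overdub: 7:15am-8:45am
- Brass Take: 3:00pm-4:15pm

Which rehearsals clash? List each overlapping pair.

Chamber Run-through & Full Overdub, Sectional Rehearsal & Woodwind Mixing

Sorted by start: Full Overdub, Chamber Run-through, Brass Take, Woodwind Mixing, Sectional Rehearsal.
Chamber Run-through starts before Full Overdub ends → Full Overdub and Chamber Run-through overlap.
Brass Take starts after Full Overdub ends — done with Full Overdub.
Brass Take starts after Chamber Run-through ends — done with Chamber Run-through.
Woodwind Mixing starts after Brass Take ends — done with Brass Take.
Sectional Rehearsal starts before Woodwind Mixing ends → Woodwind Mixing and Sectional Rehearsal overlap.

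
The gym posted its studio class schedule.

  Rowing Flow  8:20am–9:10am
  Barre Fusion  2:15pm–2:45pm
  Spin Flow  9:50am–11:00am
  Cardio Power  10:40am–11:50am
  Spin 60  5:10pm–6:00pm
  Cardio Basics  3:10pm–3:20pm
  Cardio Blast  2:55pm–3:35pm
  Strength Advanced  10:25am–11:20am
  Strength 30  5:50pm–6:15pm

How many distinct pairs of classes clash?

5

Check each pair: they overlap iff neither finishes before the other starts.
Sorted by start: Rowing Flow, Spin Flow, Strength Advanced, Cardio Power, Barre Fusion, Cardio Blast, Cardio Basics, Spin 60, Strength 30.
Spin Flow starts after Rowing Flow ends, so Rowing Flow has no further overlaps.
Strength Advanced starts before Spin Flow ends → Spin Flow and Strength Advanced overlap.
Cardio Power starts before Spin Flow ends → Spin Flow and Cardio Power overlap.
Barre Fusion starts after Spin Flow ends, so Spin Flow has no further overlaps.
Cardio Power starts before Strength Advanced ends → Strength Advanced and Cardio Power overlap.
Barre Fusion starts after Strength Advanced ends, so Strength Advanced has no further overlaps.
Barre Fusion starts after Cardio Power ends, so Cardio Power has no further overlaps.
Cardio Blast starts after Barre Fusion ends, so Barre Fusion has no further overlaps.
Cardio Basics starts before Cardio Blast ends → Cardio Blast and Cardio Basics overlap.
Spin 60 starts after Cardio Blast ends, so Cardio Blast has no further overlaps.
Spin 60 starts after Cardio Basics ends, so Cardio Basics has no further overlaps.
Strength 30 starts before Spin 60 ends → Spin 60 and Strength 30 overlap.
Overlapping pairs: Cardio Basics & Cardio Blast, Cardio Power & Spin Flow, Cardio Power & Strength Advanced, Spin 60 & Strength 30, Spin Flow & Strength Advanced — 5 in total.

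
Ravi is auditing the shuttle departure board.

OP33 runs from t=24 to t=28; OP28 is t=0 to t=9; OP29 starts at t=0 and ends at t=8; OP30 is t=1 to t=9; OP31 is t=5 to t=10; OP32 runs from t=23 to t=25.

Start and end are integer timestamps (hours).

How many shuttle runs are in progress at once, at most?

Walk through starts and ends in time order (an end at T is processed before a start at T):
t=0 start OP28 → 1
t=0 start OP29 → 2
t=1 start OP30 → 3
t=5 start OP31 → 4
t=8 end OP29 → 3
t=9 end OP28 → 2
t=9 end OP30 → 1
t=10 end OP31 → 0
t=23 start OP32 → 1
t=24 start OP33 → 2
t=25 end OP32 → 1
t=28 end OP33 → 0
Peak is 4, at t=5 (OP28, OP29, OP30, OP31).

4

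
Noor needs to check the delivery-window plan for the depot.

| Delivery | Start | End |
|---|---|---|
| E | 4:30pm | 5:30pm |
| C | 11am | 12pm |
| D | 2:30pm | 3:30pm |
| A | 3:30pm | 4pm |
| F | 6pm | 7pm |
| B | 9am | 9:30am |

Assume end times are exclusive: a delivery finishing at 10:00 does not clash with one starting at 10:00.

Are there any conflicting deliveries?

No

Sorted by start: B, C, D, A, E, F.
C starts after B ends — done with B.
D starts after C ends — done with C.
A starts exactly when D ends (back-to-back, no overlap) — done with D.
E starts after A ends — done with A.
F starts after E ends.
Every pair is clear; the schedule has no overlaps.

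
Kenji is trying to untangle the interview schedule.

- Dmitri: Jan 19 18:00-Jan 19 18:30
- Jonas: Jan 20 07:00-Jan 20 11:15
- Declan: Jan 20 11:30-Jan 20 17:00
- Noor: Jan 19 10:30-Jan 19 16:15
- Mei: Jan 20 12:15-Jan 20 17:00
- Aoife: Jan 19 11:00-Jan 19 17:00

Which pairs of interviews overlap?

Sorted by start: Noor, Aoife, Dmitri, Jonas, Declan, Mei.
Aoife starts before Noor ends → Noor and Aoife overlap.
Dmitri starts after Noor ends, so Noor has no further overlaps.
Dmitri starts after Aoife ends, so Aoife has no further overlaps.
Jonas starts after Dmitri ends, so Dmitri has no further overlaps.
Declan starts after Jonas ends, so Jonas has no further overlaps.
Mei starts before Declan ends → Declan and Mei overlap.

Aoife & Noor, Declan & Mei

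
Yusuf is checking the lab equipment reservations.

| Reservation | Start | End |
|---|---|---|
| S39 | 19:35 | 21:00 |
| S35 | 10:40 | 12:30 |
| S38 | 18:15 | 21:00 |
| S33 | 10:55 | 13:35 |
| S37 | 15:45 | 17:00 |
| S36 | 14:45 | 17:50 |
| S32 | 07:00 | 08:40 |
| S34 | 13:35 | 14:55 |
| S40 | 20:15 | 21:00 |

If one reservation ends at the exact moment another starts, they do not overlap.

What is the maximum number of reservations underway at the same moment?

Walk through starts and ends in time order (an end at T is processed before a start at T):
07:00 start S32 → 1
08:40 end S32 → 0
10:40 start S35 → 1
10:55 start S33 → 2
12:30 end S35 → 1
13:35 end S33 → 0
13:35 start S34 → 1
14:45 start S36 → 2
14:55 end S34 → 1
15:45 start S37 → 2
17:00 end S37 → 1
17:50 end S36 → 0
18:15 start S38 → 1
19:35 start S39 → 2
20:15 start S40 → 3
21:00 end S38 → 2
21:00 end S39 → 1
21:00 end S40 → 0
Peak is 3, at 20:15 (S38, S39, S40).

3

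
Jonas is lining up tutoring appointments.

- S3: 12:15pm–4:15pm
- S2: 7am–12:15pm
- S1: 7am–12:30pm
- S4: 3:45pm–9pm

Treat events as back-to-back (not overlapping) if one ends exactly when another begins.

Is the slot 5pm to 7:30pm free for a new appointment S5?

S1: ends 12:30pm at or before S5 starts 5pm → clear.
S2: ends 12:15pm at or before S5 starts 5pm → clear.
S3: ends 4:15pm at or before S5 starts 5pm → clear.
S4: starts 3:45pm before S5 ends 7:30pm, and ends 9pm after S5 starts 5pm → overlap.
S5 overlaps S4.

No — it overlaps S4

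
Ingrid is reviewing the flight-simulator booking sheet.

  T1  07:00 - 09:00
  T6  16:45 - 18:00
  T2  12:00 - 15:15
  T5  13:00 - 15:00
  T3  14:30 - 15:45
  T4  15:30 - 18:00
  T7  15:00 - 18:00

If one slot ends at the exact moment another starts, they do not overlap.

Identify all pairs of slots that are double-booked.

T2 & T3, T2 & T5, T2 & T7, T3 & T4, T3 & T5, T3 & T7, T4 & T6, T4 & T7, T6 & T7

Sorted by start: T1, T2, T5, T3, T7, T4, T6.
T2 starts after T1 ends, so nothing later overlaps T1 either.
T5 starts before T2 ends → T2 and T5 overlap.
T3 starts before T2 ends → T2 and T3 overlap.
T7 starts before T2 ends → T2 and T7 overlap.
T4 starts after T2 ends, so nothing later overlaps T2 either.
T3 starts before T5 ends → T5 and T3 overlap.
T7 starts exactly when T5 ends (back-to-back, no overlap), so nothing later overlaps T5 either.
T7 starts before T3 ends → T3 and T7 overlap.
T4 starts before T3 ends → T3 and T4 overlap.
T6 starts after T3 ends.
T4 starts before T7 ends → T7 and T4 overlap.
T6 starts before T7 ends → T7 and T6 overlap.
T6 starts before T4 ends → T4 and T6 overlap.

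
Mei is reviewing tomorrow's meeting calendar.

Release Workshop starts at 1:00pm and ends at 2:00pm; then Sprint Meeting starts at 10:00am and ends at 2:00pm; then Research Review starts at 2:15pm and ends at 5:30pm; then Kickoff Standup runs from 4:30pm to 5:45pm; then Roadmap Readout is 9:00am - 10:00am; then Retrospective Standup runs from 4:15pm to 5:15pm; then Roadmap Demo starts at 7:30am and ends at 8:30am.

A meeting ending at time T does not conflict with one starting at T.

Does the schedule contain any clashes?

Check each pair: they overlap iff neither finishes before the other starts.
Sorted by start: Roadmap Demo, Roadmap Readout, Sprint Meeting, Release Workshop, Research Review, Retrospective Standup, Kickoff Standup.
Roadmap Readout starts after Roadmap Demo ends, so Roadmap Demo has no further overlaps.
Sprint Meeting starts exactly when Roadmap Readout ends (back-to-back, no overlap), so Roadmap Readout has no further overlaps.
Release Workshop starts before Sprint Meeting ends → Sprint Meeting and Release Workshop overlap.
That's a conflict, so the schedule is not conflict-free.

Yes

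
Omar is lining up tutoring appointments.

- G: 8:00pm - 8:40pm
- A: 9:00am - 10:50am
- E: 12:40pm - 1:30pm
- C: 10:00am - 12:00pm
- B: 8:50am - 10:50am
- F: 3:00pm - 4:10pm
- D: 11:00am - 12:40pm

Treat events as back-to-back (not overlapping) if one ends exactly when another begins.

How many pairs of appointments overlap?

Sorted by start: B, A, C, D, E, F, G.
A starts before B ends → B and A overlap.
C starts before B ends → B and C overlap.
D starts after B ends — done with B.
C starts before A ends → A and C overlap.
D starts after A ends — done with A.
D starts before C ends → C and D overlap.
E starts after C ends — done with C.
E starts exactly when D ends (back-to-back, no overlap) — done with D.
F starts after E ends — done with E.
G starts after F ends.
Overlapping pairs: A & B, A & C, B & C, C & D — 4 in total.

4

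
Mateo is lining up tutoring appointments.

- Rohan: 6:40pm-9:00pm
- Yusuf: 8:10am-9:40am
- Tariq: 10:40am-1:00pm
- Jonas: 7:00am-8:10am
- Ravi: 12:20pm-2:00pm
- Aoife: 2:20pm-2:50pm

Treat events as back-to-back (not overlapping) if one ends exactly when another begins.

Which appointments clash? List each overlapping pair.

Ravi & Tariq

Sorted by start: Jonas, Yusuf, Tariq, Ravi, Aoife, Rohan.
Yusuf starts exactly when Jonas ends (back-to-back, no overlap), so nothing later overlaps Jonas either.
Tariq starts after Yusuf ends, so nothing later overlaps Yusuf either.
Ravi starts before Tariq ends → Tariq and Ravi overlap.
Aoife starts after Tariq ends, so nothing later overlaps Tariq either.
Aoife starts after Ravi ends, so nothing later overlaps Ravi either.
Rohan starts after Aoife ends.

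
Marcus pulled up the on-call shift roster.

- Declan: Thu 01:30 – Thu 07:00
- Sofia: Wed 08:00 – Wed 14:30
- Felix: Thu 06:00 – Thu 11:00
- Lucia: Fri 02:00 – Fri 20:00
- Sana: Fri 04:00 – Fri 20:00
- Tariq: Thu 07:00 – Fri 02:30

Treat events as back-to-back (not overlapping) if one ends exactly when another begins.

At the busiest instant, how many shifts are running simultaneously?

Sweep the timeline, counting +1 at each start and −1 at each end (ends before starts at a tie):
Wed 08:00 start Sofia → 1
Wed 14:30 end Sofia → 0
Thu 01:30 start Declan → 1
Thu 06:00 start Felix → 2
Thu 07:00 end Declan → 1
Thu 07:00 start Tariq → 2
Thu 11:00 end Felix → 1
Fri 02:00 start Lucia → 2
Fri 02:30 end Tariq → 1
Fri 04:00 start Sana → 2
Fri 20:00 end Lucia → 1
Fri 20:00 end Sana → 0
Peak is 2, at Thu 06:00 (Declan, Felix).

2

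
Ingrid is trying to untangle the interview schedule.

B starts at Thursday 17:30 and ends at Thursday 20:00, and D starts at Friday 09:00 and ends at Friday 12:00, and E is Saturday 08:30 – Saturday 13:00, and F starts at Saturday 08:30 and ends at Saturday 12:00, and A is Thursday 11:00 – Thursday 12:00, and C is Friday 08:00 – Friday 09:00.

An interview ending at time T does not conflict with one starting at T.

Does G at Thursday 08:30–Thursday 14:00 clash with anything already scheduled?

A: starts Thursday 11:00 before G ends Thursday 14:00, and ends Thursday 12:00 after G starts Thursday 08:30 → overlap.
B: starts Thursday 17:30 at or after G ends Thursday 14:00 → clear.
C: starts Friday 08:00 at or after G ends Thursday 14:00 → clear.
D: starts Friday 09:00 at or after G ends Thursday 14:00 → clear.
E: starts Saturday 08:30 at or after G ends Thursday 14:00 → clear.
F: starts Saturday 08:30 at or after G ends Thursday 14:00 → clear.
G overlaps A.

Yes — it overlaps A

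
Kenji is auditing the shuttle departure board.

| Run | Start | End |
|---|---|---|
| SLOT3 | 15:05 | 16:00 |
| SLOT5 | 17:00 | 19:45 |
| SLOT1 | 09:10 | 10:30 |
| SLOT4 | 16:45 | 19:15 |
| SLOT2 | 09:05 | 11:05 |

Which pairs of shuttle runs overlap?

Check each pair: they overlap iff neither finishes before the other starts.
Sorted by start: SLOT2, SLOT1, SLOT3, SLOT4, SLOT5.
SLOT1 starts before SLOT2 ends → SLOT2 and SLOT1 overlap.
SLOT3 starts after SLOT2 ends, so nothing later overlaps SLOT2 either.
SLOT3 starts after SLOT1 ends, so nothing later overlaps SLOT1 either.
SLOT4 starts after SLOT3 ends, so nothing later overlaps SLOT3 either.
SLOT5 starts before SLOT4 ends → SLOT4 and SLOT5 overlap.

SLOT1 & SLOT2, SLOT4 & SLOT5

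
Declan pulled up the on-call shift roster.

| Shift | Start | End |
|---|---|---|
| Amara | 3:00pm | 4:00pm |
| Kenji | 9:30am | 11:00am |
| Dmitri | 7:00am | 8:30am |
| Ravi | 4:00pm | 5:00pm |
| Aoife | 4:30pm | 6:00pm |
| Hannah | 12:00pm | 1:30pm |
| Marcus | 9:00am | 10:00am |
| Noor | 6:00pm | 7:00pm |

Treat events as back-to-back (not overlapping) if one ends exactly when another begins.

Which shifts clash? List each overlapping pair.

Aoife & Ravi, Kenji & Marcus

Check each pair: they overlap iff neither finishes before the other starts.
Sorted by start: Dmitri, Marcus, Kenji, Hannah, Amara, Ravi, Aoife, Noor.
Marcus starts after Dmitri ends, so nothing later overlaps Dmitri either.
Kenji starts before Marcus ends → Marcus and Kenji overlap.
Hannah starts after Marcus ends, so nothing later overlaps Marcus either.
Hannah starts after Kenji ends, so nothing later overlaps Kenji either.
Amara starts after Hannah ends, so nothing later overlaps Hannah either.
Ravi starts exactly when Amara ends (back-to-back, no overlap), so nothing later overlaps Amara either.
Aoife starts before Ravi ends → Ravi and Aoife overlap.
Noor starts after Ravi ends.
Noor starts exactly when Aoife ends (back-to-back, no overlap).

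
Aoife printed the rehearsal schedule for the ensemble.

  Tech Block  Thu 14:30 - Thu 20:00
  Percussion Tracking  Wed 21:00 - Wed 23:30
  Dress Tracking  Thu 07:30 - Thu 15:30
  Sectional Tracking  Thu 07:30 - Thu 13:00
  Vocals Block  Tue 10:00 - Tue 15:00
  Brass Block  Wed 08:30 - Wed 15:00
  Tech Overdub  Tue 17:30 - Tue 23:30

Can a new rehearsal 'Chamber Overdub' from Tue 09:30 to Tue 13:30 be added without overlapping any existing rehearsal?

No — it overlaps Vocals Block

Vocals Block: starts Tue 10:00 before Chamber Overdub ends Tue 13:30, and ends Tue 15:00 after Chamber Overdub starts Tue 09:30 → overlap.
Tech Overdub: starts Tue 17:30 at or after Chamber Overdub ends Tue 13:30 → clear.
Brass Block: starts Wed 08:30 at or after Chamber Overdub ends Tue 13:30 → clear.
Percussion Tracking: starts Wed 21:00 at or after Chamber Overdub ends Tue 13:30 → clear.
Sectional Tracking: starts Thu 07:30 at or after Chamber Overdub ends Tue 13:30 → clear.
Dress Tracking: starts Thu 07:30 at or after Chamber Overdub ends Tue 13:30 → clear.
Tech Block: starts Thu 14:30 at or after Chamber Overdub ends Tue 13:30 → clear.
Chamber Overdub overlaps Vocals Block.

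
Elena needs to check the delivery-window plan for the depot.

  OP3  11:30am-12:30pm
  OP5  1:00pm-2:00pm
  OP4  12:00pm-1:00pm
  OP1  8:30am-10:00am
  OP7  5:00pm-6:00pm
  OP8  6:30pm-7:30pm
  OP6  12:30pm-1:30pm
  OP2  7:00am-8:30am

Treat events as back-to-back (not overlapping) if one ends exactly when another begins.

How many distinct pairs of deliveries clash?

3

Check each pair: they overlap iff neither finishes before the other starts.
Sorted by start: OP2, OP1, OP3, OP4, OP6, OP5, OP7, OP8.
OP1 starts exactly when OP2 ends (back-to-back, no overlap) — done with OP2.
OP3 starts after OP1 ends — done with OP1.
OP4 starts before OP3 ends → OP3 and OP4 overlap.
OP6 starts exactly when OP3 ends (back-to-back, no overlap) — done with OP3.
OP6 starts before OP4 ends → OP4 and OP6 overlap.
OP5 starts exactly when OP4 ends (back-to-back, no overlap) — done with OP4.
OP5 starts before OP6 ends → OP6 and OP5 overlap.
OP7 starts after OP6 ends — done with OP6.
OP7 starts after OP5 ends — done with OP5.
OP8 starts after OP7 ends.
Overlapping pairs: OP3 & OP4, OP4 & OP6, OP5 & OP6 — 3 in total.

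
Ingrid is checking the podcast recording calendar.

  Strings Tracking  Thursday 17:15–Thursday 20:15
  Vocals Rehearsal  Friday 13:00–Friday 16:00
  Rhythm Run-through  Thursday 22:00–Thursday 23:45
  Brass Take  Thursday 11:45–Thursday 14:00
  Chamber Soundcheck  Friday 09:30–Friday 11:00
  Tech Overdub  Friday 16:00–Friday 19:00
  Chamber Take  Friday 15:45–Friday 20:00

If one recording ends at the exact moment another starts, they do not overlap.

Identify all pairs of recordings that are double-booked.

Sorted by start: Brass Take, Strings Tracking, Rhythm Run-through, Chamber Soundcheck, Vocals Rehearsal, Chamber Take, Tech Overdub.
Strings Tracking starts after Brass Take ends; Brass Take is clear from here.
Rhythm Run-through starts after Strings Tracking ends; Strings Tracking is clear from here.
Chamber Soundcheck starts after Rhythm Run-through ends; Rhythm Run-through is clear from here.
Vocals Rehearsal starts after Chamber Soundcheck ends; Chamber Soundcheck is clear from here.
Chamber Take starts before Vocals Rehearsal ends → Vocals Rehearsal and Chamber Take overlap.
Tech Overdub starts exactly when Vocals Rehearsal ends (back-to-back, no overlap).
Tech Overdub starts before Chamber Take ends → Chamber Take and Tech Overdub overlap.

Chamber Take & Tech Overdub, Chamber Take & Vocals Rehearsal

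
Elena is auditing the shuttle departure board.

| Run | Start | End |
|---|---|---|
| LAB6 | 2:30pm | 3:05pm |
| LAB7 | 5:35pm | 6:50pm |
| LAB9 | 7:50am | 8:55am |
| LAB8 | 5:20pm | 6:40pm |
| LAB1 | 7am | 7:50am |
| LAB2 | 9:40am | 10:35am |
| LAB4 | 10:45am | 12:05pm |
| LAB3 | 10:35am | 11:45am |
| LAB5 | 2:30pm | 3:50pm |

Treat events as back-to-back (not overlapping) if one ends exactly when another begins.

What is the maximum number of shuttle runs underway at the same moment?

2

Sort all start/end points and keep a running count:
7am start LAB1 → 1
7:50am end LAB1 → 0
7:50am start LAB9 → 1
8:55am end LAB9 → 0
9:40am start LAB2 → 1
10:35am end LAB2 → 0
10:35am start LAB3 → 1
10:45am start LAB4 → 2
11:45am end LAB3 → 1
12:05pm end LAB4 → 0
2:30pm start LAB5 → 1
2:30pm start LAB6 → 2
3:05pm end LAB6 → 1
3:50pm end LAB5 → 0
5:20pm start LAB8 → 1
5:35pm start LAB7 → 2
6:40pm end LAB8 → 1
6:50pm end LAB7 → 0
Peak is 2, at 10:45am (LAB3, LAB4).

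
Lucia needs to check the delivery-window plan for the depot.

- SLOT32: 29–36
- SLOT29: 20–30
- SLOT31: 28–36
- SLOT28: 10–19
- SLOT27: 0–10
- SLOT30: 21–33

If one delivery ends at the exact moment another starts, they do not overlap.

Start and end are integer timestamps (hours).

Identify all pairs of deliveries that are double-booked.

SLOT29 & SLOT30, SLOT29 & SLOT31, SLOT29 & SLOT32, SLOT30 & SLOT31, SLOT30 & SLOT32, SLOT31 & SLOT32

Sorted by start: SLOT27, SLOT28, SLOT29, SLOT30, SLOT31, SLOT32.
SLOT28 starts exactly when SLOT27 ends (back-to-back, no overlap), so SLOT27 has no further overlaps.
SLOT29 starts after SLOT28 ends, so SLOT28 has no further overlaps.
SLOT30 starts before SLOT29 ends → SLOT29 and SLOT30 overlap.
SLOT31 starts before SLOT29 ends → SLOT29 and SLOT31 overlap.
SLOT32 starts before SLOT29 ends → SLOT29 and SLOT32 overlap.
SLOT31 starts before SLOT30 ends → SLOT30 and SLOT31 overlap.
SLOT32 starts before SLOT30 ends → SLOT30 and SLOT32 overlap.
SLOT32 starts before SLOT31 ends → SLOT31 and SLOT32 overlap.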